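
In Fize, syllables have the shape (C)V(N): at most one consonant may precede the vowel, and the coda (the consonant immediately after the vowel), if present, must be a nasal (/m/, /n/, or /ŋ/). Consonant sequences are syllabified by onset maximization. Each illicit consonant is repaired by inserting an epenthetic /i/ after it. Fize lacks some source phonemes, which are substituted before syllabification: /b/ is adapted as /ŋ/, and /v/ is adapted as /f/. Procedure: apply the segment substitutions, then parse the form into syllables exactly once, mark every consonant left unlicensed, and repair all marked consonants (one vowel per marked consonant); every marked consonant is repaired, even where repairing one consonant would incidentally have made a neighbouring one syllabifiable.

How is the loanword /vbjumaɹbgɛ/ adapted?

Substitution: /v/ → /f/, /b/ → /ŋ/, giving /fŋjumaɹŋgɛ/.
Under (C)V(N), the unsyllabifiable consonants are /f/, /ŋ/, /ɹ/, /ŋ/ (only a nasal (/m/, /n/, or /ŋ/) is licensed in coda position; onsets are limited to one consonant).
Each unlicensed consonant becomes the onset of a new syllable: /f/ → /fi/, /ŋ/ → /ŋi/, /ɹ/ → /ɹi/, /ŋ/ → /ŋi/.

fiŋijumaɹiŋigɛ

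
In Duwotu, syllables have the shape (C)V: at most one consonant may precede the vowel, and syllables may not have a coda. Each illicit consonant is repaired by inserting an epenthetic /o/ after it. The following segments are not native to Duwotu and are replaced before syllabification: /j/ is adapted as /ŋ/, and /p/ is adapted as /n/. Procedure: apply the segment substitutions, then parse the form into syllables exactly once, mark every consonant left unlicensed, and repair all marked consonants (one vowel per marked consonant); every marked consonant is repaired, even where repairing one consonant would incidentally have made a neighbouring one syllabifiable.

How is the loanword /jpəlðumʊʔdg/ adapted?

Substitution: /j/ → /ŋ/, /p/ → /n/, giving /ŋnəlðumʊʔdg/.
Under (C)V, the unsyllabifiable consonants are /ŋ/, /l/, /ʔ/, /d/, /g/ (no codas are permitted; onsets are limited to one consonant).
Each unlicensed consonant becomes the onset of a new syllable: /ŋ/ → /ŋo/, /l/ → /lo/, /ʔ/ → /ʔo/, /d/ → /do/, /g/ → /go/.

ŋonəloðumʊʔodogo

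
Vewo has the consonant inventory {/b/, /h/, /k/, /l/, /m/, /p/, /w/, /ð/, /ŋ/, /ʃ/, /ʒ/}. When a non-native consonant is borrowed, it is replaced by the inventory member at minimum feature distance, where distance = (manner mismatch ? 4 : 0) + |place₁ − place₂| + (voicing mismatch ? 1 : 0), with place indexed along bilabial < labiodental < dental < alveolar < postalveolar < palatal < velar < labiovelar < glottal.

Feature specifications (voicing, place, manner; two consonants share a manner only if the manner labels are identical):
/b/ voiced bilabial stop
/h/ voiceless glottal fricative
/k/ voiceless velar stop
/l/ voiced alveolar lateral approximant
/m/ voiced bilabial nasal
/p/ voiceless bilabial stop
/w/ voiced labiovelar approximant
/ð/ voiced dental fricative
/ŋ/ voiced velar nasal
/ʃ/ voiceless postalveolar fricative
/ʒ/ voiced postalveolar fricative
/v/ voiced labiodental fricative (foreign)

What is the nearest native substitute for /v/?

/ð/ is closest: same manner (fricative), place distance 1 (labiodental→dental), same voicing; total 1. Next closest is /ʒ/ at distance 3.

ð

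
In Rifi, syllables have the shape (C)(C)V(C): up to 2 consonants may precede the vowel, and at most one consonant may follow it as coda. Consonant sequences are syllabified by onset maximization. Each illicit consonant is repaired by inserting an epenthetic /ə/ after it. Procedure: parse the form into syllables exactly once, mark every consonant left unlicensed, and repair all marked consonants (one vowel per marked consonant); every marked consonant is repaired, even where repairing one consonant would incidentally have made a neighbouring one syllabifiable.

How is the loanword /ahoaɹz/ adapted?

Syllabifying with onset maximization leaves /z/ stranded (at most one coda consonant is licensed; onsets may contain at most 2 consonants).
Epenthesis after each stranded consonant: /z/ → /zə/.

ahoaɹzə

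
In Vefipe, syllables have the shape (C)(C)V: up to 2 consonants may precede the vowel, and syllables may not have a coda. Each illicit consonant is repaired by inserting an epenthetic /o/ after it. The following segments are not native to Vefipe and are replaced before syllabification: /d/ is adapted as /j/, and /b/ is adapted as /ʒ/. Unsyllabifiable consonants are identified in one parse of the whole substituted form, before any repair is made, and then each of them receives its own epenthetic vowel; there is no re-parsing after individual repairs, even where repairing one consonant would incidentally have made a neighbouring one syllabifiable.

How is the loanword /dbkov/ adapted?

Substitution: /d/ → /j/, /b/ → /ʒ/, giving /jʒkov/.
The consonants /j/, /v/ cannot be parsed into a legal (C)(C)V syllable (no codas are permitted; onsets may contain at most 2 consonants).
Epenthesis after each stranded consonant: /j/ → /jo/, /v/ → /vo/.

joʒkovo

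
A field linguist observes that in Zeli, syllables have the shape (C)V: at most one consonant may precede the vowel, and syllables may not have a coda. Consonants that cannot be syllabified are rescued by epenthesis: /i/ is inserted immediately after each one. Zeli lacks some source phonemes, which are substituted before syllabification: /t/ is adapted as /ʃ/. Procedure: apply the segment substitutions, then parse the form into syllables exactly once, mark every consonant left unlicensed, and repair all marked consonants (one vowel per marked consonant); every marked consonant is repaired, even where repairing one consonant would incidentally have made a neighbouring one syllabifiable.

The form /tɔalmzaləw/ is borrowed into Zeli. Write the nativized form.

Substitution: /t/ → /ʃ/, giving /ʃɔalmzaləw/.
Under (C)V, the unsyllabifiable consonants are /l/, /m/, /w/ (no codas are permitted; onsets are limited to one consonant).
Each unlicensed consonant becomes the onset of a new syllable: /l/ → /li/, /m/ → /mi/, /w/ → /wi/.

ʃɔalimizaləwi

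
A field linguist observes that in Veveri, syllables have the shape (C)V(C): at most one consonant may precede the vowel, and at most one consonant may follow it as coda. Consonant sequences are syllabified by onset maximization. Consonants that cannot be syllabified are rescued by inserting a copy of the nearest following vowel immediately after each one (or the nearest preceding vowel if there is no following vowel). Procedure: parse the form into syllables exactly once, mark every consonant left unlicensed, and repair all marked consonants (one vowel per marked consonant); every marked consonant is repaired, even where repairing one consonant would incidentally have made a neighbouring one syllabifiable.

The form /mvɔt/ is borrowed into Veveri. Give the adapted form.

Syllabifying with onset maximization leaves /m/ stranded (at most one coda consonant is licensed; onsets are limited to one consonant).
Inserting the epenthetic vowel yields /m/ → /mɔ/.

mɔvɔt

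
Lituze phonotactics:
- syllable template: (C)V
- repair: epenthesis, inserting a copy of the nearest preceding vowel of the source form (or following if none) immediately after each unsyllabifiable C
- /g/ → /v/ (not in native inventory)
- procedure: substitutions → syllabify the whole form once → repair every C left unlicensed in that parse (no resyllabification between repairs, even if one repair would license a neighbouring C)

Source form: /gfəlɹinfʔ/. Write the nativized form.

Substitution: /g/ → /v/, giving /vfəlɹinfʔ/.
Under (C)V, the unsyllabifiable consonants are /v/, /l/, /n/, /f/, /ʔ/ (no codas are permitted; onsets are limited to one consonant).
Each unlicensed consonant becomes the onset of a new syllable: /v/ → /və/, /l/ → /lə/, /n/ → /ni/, /f/ → /fi/, /ʔ/ → /ʔi/.

vəfələɹinifiʔi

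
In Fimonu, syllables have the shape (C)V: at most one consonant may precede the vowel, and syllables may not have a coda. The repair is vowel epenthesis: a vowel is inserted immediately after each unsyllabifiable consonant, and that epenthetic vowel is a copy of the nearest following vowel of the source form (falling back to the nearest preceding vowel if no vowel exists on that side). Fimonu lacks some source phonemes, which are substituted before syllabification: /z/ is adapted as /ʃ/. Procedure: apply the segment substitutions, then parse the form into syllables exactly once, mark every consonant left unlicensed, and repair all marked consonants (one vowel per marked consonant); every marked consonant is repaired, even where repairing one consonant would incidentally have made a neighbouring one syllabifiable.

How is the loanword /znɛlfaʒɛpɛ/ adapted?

ʃɛnɛlafaʒɛpɛ

Substitution: /z/ → /ʃ/, giving /ʃnɛlfaʒɛpɛ/.
Syllabifying with onset maximization leaves /ʃ/, /l/ stranded (no codas are permitted; onsets are limited to one consonant).
Inserting the epenthetic vowel yields /ʃ/ → /ʃɛ/, /l/ → /la/.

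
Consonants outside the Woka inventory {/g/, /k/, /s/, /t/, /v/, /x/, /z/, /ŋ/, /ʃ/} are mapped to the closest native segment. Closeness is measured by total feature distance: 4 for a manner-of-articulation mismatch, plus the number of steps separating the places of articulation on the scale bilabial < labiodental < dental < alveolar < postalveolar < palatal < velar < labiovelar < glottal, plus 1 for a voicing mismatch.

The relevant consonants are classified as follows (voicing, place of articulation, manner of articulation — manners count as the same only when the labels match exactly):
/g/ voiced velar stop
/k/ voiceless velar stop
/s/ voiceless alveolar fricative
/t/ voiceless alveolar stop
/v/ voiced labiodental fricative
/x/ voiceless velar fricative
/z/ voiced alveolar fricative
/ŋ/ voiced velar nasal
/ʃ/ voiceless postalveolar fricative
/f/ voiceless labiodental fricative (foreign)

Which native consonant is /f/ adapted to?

v

/v/ is closest: same manner (fricative), place distance 0 (labiodental→labiodental), voicing differs (+1); total 1. Next closest is /s/ at distance 2.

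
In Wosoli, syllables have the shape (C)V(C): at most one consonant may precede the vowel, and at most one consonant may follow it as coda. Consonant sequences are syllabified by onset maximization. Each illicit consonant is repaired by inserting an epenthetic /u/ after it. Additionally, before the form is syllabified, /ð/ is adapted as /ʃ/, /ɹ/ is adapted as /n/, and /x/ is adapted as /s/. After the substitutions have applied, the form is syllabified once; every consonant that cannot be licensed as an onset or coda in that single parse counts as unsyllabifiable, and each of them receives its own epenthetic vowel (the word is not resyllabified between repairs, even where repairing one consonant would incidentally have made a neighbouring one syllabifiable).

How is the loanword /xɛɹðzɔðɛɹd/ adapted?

sɛnʃuzɔʃɛndu

Substitution: /x/ → /s/, /ɹ/ → /n/, /ð/ → /ʃ/, giving /sɛnʃzɔʃɛnd/.
Syllabifying with onset maximization leaves /ʃ/, /d/ stranded (at most one coda consonant is licensed; onsets are limited to one consonant).
Inserting the epenthetic vowel yields /ʃ/ → /ʃu/, /d/ → /du/.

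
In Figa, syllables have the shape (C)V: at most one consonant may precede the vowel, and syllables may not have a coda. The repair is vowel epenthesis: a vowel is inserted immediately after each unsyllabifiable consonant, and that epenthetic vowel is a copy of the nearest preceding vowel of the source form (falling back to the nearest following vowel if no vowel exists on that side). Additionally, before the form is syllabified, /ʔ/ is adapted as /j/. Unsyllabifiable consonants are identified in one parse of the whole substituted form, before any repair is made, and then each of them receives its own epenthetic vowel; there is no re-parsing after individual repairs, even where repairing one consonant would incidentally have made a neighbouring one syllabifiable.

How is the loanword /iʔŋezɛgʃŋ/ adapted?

Substitution: /ʔ/ → /j/, giving /ijŋezɛgʃŋ/.
The consonants /j/, /g/, /ʃ/, /ŋ/ cannot be parsed into a legal (C)V syllable (no codas are permitted; onsets are limited to one consonant).
Inserting the epenthetic vowel yields /j/ → /ji/, /g/ → /gɛ/, /ʃ/ → /ʃɛ/, /ŋ/ → /ŋɛ/.

ijiŋezɛgɛʃɛŋɛ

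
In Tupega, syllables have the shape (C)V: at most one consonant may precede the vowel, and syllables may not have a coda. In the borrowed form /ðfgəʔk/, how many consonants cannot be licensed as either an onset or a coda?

The consonants /ð/, /f/, /ʔ/, /k/ cannot be parsed into a legal (C)V syllable (no codas are permitted; onsets are limited to one consonant).

4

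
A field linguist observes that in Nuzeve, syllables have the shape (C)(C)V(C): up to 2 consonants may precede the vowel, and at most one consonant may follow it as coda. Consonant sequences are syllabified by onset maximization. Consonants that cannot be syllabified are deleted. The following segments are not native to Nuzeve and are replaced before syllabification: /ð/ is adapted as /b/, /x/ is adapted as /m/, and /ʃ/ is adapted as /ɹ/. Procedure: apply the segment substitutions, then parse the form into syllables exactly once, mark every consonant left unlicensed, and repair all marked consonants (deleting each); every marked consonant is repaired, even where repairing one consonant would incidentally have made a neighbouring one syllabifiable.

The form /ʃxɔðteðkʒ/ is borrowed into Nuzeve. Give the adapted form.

Substitution: /ʃ/ → /ɹ/, /x/ → /m/, /ð/ → /b/, giving /ɹmɔbtebkʒ/.
Syllabifying with onset maximization leaves /k/, /ʒ/ stranded (at most one coda consonant is licensed; onsets may contain at most 2 consonants).
Each unlicensed consonant is deleted: /k/, /ʒ/.

ɹmɔbteb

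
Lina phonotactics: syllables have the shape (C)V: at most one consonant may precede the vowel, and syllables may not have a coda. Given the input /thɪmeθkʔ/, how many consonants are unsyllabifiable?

4

Under (C)V, the unsyllabifiable consonants are /t/, /θ/, /k/, /ʔ/ (no codas are permitted; onsets are limited to one consonant).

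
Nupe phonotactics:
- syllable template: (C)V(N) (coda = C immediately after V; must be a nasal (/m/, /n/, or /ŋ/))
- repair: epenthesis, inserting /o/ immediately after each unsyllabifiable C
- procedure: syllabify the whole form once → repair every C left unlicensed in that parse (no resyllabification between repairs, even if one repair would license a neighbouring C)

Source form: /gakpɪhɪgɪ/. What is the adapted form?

Under (C)V(N), the unsyllabifiable consonants are /k/ (only a nasal (/m/, /n/, or /ŋ/) is licensed in coda position; onsets are limited to one consonant).
Each unlicensed consonant becomes the onset of a new syllable: /k/ → /ko/.

gakopɪhɪgɪ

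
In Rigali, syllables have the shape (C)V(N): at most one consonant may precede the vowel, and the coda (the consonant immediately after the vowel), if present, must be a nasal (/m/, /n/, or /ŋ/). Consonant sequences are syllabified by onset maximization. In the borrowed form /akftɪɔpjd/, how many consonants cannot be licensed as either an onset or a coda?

The consonants /k/, /f/, /p/, /j/, /d/ cannot be parsed into a legal (C)V(N) syllable (only a nasal (/m/, /n/, or /ŋ/) is licensed in coda position; onsets are limited to one consonant).

5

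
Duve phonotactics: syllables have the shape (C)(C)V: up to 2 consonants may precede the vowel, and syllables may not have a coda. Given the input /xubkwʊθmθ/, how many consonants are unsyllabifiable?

4

Under (C)(C)V, the unsyllabifiable consonants are /b/, /θ/, /m/, /θ/ (no codas are permitted; onsets may contain at most 2 consonants).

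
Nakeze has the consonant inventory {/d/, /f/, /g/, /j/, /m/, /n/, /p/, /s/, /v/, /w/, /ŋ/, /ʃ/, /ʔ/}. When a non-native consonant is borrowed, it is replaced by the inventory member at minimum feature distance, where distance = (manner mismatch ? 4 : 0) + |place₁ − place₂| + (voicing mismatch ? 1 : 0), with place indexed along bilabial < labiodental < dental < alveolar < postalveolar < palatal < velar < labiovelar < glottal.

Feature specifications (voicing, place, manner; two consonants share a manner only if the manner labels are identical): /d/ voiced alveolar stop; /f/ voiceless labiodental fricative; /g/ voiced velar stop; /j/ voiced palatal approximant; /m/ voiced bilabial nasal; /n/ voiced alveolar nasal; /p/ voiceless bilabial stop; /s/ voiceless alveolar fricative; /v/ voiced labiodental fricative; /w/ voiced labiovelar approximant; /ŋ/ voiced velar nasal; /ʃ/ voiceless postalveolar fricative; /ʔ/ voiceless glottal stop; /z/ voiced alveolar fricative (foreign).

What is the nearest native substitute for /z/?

/s/ is closest: same manner (fricative), place distance 0 (alveolar→alveolar), voicing differs (+1); total 1. Next closest is /v/ at distance 2.

s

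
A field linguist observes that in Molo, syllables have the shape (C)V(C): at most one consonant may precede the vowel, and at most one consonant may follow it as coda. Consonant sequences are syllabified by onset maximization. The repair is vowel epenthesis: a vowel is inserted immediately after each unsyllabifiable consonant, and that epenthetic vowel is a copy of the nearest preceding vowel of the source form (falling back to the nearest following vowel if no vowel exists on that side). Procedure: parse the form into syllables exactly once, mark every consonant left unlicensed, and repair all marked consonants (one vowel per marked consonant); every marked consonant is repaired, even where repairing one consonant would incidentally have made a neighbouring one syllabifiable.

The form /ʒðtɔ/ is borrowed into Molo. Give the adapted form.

ʒɔðɔtɔ

Syllabifying with onset maximization leaves /ʒ/, /ð/ stranded (at most one coda consonant is licensed; onsets are limited to one consonant).
Inserting the epenthetic vowel yields /ʒ/ → /ʒɔ/, /ð/ → /ðɔ/.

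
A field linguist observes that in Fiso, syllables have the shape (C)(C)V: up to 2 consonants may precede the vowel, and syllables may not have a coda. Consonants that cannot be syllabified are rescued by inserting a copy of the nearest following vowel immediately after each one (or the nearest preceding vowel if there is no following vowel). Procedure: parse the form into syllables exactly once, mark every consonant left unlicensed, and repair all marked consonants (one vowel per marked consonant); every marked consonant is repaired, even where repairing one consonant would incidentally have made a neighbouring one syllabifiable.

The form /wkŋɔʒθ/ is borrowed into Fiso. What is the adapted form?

wɔkŋɔʒɔθɔ

Syllabifying with onset maximization leaves /w/, /ʒ/, /θ/ stranded (no codas are permitted; onsets may contain at most 2 consonants).
Each unlicensed consonant becomes the onset of a new syllable: /w/ → /wɔ/, /ʒ/ → /ʒɔ/, /θ/ → /θɔ/.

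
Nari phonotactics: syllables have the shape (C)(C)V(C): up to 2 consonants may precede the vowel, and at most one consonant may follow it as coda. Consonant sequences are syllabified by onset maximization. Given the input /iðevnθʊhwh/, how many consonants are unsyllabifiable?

Under (C)(C)V(C), the unsyllabifiable consonants are /w/, /h/ (at most one coda consonant is licensed; onsets may contain at most 2 consonants).

2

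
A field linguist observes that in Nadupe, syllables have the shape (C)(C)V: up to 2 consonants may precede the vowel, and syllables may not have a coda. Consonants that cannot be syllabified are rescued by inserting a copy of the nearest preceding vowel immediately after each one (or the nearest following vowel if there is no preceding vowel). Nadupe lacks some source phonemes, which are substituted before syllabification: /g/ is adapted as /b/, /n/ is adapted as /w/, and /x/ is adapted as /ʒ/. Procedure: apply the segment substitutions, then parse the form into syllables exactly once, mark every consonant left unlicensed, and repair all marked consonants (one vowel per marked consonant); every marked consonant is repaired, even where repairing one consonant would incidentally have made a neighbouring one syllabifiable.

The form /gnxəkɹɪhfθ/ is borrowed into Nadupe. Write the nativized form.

bəwʒəkɹɪhɪfɪθɪ

Substitution: /g/ → /b/, /n/ → /w/, /x/ → /ʒ/, giving /bwʒəkɹɪhfθ/.
Under (C)(C)V, the unsyllabifiable consonants are /b/, /h/, /f/, /θ/ (no codas are permitted; onsets may contain at most 2 consonants).
Epenthesis after each stranded consonant: /b/ → /bə/, /h/ → /hɪ/, /f/ → /fɪ/, /θ/ → /θɪ/.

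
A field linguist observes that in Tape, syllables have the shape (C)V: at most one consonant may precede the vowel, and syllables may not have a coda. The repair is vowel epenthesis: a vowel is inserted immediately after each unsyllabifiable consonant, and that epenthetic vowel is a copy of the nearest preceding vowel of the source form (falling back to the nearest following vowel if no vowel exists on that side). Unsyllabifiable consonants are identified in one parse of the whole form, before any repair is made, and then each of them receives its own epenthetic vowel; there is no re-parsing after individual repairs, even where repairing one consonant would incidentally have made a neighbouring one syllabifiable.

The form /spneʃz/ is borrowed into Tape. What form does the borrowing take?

The consonants /s/, /p/, /ʃ/, /z/ cannot be parsed into a legal (C)V syllable (no codas are permitted; onsets are limited to one consonant).
Each unlicensed consonant becomes the onset of a new syllable: /s/ → /se/, /p/ → /pe/, /ʃ/ → /ʃe/, /z/ → /ze/.

sepeneʃeze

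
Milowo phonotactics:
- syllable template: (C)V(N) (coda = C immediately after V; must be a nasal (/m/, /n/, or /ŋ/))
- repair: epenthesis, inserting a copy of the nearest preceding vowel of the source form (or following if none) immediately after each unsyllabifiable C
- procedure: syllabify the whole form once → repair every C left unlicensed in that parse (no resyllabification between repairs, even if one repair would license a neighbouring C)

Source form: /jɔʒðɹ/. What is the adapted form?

The consonants /ʒ/, /ð/, /ɹ/ cannot be parsed into a legal (C)V(N) syllable (only a nasal (/m/, /n/, or /ŋ/) is licensed in coda position; onsets are limited to one consonant).
Inserting the epenthetic vowel yields /ʒ/ → /ʒɔ/, /ð/ → /ðɔ/, /ɹ/ → /ɹɔ/.

jɔʒɔðɔɹɔ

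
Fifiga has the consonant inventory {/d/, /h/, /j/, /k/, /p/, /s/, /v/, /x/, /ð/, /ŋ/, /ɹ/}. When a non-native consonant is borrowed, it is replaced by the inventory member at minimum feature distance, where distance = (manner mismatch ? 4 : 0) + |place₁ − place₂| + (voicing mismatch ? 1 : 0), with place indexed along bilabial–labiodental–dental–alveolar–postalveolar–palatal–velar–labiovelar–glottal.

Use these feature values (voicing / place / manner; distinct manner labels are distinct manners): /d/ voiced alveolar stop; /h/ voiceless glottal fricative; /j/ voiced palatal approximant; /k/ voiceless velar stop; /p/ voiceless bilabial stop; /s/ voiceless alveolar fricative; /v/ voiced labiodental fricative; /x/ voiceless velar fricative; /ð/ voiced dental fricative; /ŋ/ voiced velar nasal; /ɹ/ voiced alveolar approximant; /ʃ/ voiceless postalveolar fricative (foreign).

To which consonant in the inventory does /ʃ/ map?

s

/s/ is closest: same manner (fricative), place distance 1 (postalveolar→alveolar), same voicing; total 1. Next closest is /x/ at distance 2.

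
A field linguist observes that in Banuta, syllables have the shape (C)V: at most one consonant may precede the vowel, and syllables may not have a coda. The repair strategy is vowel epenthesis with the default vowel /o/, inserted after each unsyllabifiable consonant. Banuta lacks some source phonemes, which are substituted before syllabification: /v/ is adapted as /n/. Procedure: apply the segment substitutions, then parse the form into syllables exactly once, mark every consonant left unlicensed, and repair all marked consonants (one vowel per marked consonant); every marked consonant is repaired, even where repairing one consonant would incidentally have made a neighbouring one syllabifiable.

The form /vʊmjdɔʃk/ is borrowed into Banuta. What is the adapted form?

nʊmojodɔʃoko

Substitution: /v/ → /n/, giving /nʊmjdɔʃk/.
The consonants /m/, /j/, /ʃ/, /k/ cannot be parsed into a legal (C)V syllable (no codas are permitted; onsets are limited to one consonant).
Epenthesis after each stranded consonant: /m/ → /mo/, /j/ → /jo/, /ʃ/ → /ʃo/, /k/ → /ko/.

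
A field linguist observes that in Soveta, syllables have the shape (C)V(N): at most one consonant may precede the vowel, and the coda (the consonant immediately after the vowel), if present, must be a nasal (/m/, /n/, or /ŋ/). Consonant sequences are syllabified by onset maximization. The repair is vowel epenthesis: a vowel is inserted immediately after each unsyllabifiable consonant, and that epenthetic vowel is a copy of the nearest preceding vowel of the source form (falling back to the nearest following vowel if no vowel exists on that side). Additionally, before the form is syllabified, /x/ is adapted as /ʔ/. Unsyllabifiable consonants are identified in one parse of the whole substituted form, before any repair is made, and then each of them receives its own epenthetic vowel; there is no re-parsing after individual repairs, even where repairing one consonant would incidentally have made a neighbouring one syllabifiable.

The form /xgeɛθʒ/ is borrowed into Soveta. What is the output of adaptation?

ʔegeɛθɛʒɛ

Substitution: /x/ → /ʔ/, giving /ʔgeɛθʒ/.
Under (C)V(N), the unsyllabifiable consonants are /ʔ/, /θ/, /ʒ/ (only a nasal (/m/, /n/, or /ŋ/) is licensed in coda position; onsets are limited to one consonant).
Each unlicensed consonant becomes the onset of a new syllable: /ʔ/ → /ʔe/, /θ/ → /θɛ/, /ʒ/ → /ʒɛ/.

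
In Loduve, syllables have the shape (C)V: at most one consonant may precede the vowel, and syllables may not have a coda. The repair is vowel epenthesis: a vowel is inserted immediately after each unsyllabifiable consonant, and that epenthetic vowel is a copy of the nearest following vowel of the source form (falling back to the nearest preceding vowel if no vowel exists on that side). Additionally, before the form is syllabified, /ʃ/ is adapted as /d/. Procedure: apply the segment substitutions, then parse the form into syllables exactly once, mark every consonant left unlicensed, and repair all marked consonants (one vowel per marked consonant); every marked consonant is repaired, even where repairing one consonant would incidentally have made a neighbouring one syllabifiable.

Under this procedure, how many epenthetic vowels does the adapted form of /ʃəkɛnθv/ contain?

3

After substitution the input is /dəkɛnθv/.
The unsyllabifiable consonants are /n/, /θ/, /v/; each receives one epenthetic vowel.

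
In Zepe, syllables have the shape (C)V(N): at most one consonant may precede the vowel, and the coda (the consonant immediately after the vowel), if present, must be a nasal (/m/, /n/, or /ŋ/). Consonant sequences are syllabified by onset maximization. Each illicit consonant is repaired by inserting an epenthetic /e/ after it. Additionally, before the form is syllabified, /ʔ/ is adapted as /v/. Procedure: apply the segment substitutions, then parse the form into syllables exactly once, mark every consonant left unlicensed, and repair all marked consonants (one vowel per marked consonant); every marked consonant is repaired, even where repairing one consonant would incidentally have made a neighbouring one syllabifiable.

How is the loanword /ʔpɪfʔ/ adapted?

vepɪfeve

Substitution: /ʔ/ → /v/, giving /vpɪfv/.
The consonants /v/, /f/, /v/ cannot be parsed into a legal (C)V(N) syllable (only a nasal (/m/, /n/, or /ŋ/) is licensed in coda position; onsets are limited to one consonant).
Each unlicensed consonant becomes the onset of a new syllable: /v/ → /ve/, /f/ → /fe/, /v/ → /ve/.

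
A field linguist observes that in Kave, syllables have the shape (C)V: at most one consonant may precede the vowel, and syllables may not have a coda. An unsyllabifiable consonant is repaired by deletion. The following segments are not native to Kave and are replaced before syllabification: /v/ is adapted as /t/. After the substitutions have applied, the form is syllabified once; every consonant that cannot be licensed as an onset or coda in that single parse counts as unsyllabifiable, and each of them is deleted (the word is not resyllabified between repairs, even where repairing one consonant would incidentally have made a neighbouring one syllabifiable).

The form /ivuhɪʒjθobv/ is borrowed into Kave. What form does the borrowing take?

Substitution: /v/ → /t/, giving /ituhɪʒjθobt/.
The consonants /ʒ/, /j/, /b/, /t/ cannot be parsed into a legal (C)V syllable (no codas are permitted; onsets are limited to one consonant).
Deletion applies to /ʒ/, /j/, /b/, /t/.

ituhɪθo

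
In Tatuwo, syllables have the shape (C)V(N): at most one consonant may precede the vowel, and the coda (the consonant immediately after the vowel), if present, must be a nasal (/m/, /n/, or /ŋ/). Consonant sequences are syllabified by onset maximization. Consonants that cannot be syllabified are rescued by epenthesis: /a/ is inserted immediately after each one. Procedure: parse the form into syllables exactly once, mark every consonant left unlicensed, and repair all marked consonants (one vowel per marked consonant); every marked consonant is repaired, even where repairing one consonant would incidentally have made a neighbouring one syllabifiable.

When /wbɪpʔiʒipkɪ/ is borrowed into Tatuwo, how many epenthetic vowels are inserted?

The unsyllabifiable consonants are /w/, /p/, /p/; each receives one epenthetic vowel.

3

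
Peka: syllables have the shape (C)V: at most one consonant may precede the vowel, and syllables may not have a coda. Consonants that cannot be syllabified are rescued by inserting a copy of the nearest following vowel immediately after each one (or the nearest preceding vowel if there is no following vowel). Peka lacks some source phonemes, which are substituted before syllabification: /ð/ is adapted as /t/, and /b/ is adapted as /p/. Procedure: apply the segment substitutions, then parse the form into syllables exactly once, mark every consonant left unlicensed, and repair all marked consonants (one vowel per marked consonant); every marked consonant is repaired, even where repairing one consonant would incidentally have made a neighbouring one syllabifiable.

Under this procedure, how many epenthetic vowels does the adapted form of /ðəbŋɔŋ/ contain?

After substitution the input is /təpŋɔŋ/.
The unsyllabifiable consonants are /p/, /ŋ/; each receives one epenthetic vowel.

2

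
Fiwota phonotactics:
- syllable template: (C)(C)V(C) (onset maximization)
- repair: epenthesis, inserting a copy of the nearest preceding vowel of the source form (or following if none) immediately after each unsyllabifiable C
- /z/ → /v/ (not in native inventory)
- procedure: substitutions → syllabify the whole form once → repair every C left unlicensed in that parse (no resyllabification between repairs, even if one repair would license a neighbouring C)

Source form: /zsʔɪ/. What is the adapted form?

Substitution: /z/ → /v/, giving /vsʔɪ/.
The consonants /v/ cannot be parsed into a legal (C)(C)V(C) syllable (at most one coda consonant is licensed; onsets may contain at most 2 consonants).
Each unlicensed consonant becomes the onset of a new syllable: /v/ → /vɪ/.

vɪsʔɪ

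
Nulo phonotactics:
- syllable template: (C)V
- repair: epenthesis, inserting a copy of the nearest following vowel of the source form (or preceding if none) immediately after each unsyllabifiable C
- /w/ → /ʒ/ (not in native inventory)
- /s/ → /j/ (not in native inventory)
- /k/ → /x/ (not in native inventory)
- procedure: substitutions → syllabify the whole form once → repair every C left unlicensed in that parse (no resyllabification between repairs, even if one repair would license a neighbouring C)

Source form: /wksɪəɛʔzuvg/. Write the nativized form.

ʒɪxɪjɪəɛʔuzuvugu

Substitution: /w/ → /ʒ/, /k/ → /x/, /s/ → /j/, giving /ʒxjɪəɛʔzuvg/.
Syllabifying with onset maximization leaves /ʒ/, /x/, /ʔ/, /v/, /g/ stranded (no codas are permitted; onsets are limited to one consonant).
Each unlicensed consonant becomes the onset of a new syllable: /ʒ/ → /ʒɪ/, /x/ → /xɪ/, /ʔ/ → /ʔu/, /v/ → /vu/, /g/ → /gu/.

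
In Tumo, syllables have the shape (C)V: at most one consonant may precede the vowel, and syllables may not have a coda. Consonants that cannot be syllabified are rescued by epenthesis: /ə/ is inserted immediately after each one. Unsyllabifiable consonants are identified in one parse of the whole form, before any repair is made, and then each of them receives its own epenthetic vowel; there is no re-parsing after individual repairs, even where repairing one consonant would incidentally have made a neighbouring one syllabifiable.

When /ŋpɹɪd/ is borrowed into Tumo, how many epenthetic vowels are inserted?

The unsyllabifiable consonants are /ŋ/, /p/, /d/; each receives one epenthetic vowel.

3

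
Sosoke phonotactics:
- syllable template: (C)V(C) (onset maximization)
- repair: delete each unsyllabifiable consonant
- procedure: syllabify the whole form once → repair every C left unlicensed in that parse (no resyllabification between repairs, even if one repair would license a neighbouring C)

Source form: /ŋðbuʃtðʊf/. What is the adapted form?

Syllabifying with onset maximization leaves /ŋ/, /ð/, /t/ stranded (at most one coda consonant is licensed; onsets are limited to one consonant).
Each unlicensed consonant is deleted: /ŋ/, /ð/, /t/.

buʃðʊf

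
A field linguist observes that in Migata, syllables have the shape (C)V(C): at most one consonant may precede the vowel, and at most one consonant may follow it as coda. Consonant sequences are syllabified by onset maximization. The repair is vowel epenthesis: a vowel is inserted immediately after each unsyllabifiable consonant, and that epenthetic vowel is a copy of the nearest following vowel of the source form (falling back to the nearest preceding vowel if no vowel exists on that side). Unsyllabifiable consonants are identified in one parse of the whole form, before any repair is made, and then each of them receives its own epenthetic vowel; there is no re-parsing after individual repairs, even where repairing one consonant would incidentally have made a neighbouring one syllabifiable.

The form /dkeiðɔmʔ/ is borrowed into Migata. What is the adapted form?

dekeiðɔmʔɔ

Under (C)V(C), the unsyllabifiable consonants are /d/, /ʔ/ (at most one coda consonant is licensed; onsets are limited to one consonant).
Each unlicensed consonant becomes the onset of a new syllable: /d/ → /de/, /ʔ/ → /ʔɔ/.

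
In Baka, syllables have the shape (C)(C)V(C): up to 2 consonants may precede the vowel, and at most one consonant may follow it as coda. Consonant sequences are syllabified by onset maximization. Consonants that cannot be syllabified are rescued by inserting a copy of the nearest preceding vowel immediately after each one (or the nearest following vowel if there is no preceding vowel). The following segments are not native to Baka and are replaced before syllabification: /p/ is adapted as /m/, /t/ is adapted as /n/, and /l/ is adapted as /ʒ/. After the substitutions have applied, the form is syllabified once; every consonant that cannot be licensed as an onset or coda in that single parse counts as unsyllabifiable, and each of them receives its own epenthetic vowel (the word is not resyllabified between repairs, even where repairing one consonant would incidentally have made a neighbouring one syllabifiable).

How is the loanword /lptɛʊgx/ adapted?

ʒɛmnɛʊgxʊ

Substitution: /l/ → /ʒ/, /p/ → /m/, /t/ → /n/, giving /ʒmnɛʊgx/.
The consonants /ʒ/, /x/ cannot be parsed into a legal (C)(C)V(C) syllable (at most one coda consonant is licensed; onsets may contain at most 2 consonants).
Epenthesis after each stranded consonant: /ʒ/ → /ʒɛ/, /x/ → /xʊ/.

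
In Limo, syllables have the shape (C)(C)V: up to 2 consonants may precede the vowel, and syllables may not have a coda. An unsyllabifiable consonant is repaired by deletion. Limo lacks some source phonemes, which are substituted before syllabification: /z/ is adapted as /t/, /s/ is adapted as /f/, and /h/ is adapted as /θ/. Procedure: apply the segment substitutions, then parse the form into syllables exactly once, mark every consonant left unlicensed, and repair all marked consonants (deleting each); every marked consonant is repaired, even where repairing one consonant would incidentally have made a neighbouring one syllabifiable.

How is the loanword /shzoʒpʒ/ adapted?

Substitution: /s/ → /f/, /h/ → /θ/, /z/ → /t/, giving /fθtoʒpʒ/.
The consonants /f/, /ʒ/, /p/, /ʒ/ cannot be parsed into a legal (C)(C)V syllable (no codas are permitted; onsets may contain at most 2 consonants).
Each unlicensed consonant is deleted: /f/, /ʒ/, /p/, /ʒ/.

θto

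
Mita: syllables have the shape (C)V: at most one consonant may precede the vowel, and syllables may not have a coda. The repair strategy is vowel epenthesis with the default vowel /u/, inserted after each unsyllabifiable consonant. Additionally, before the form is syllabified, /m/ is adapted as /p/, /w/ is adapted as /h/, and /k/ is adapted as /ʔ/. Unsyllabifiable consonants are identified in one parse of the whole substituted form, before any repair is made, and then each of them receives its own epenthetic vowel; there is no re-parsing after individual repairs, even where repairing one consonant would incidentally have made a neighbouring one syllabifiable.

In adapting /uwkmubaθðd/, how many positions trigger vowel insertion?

After substitution the input is /uhʔpubaθðd/.
The unsyllabifiable consonants are /h/, /ʔ/, /θ/, /ð/, /d/; each receives one epenthetic vowel.

5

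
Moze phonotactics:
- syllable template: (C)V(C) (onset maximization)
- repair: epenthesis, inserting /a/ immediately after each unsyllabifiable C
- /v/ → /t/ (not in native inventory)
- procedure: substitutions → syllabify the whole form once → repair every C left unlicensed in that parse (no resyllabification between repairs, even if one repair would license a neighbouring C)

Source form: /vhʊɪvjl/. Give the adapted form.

tahʊɪtjala

Substitution: /v/ → /t/, giving /thʊɪtjl/.
Syllabifying with onset maximization leaves /t/, /j/, /l/ stranded (at most one coda consonant is licensed; onsets are limited to one consonant).
Each unlicensed consonant becomes the onset of a new syllable: /t/ → /ta/, /j/ → /ja/, /l/ → /la/.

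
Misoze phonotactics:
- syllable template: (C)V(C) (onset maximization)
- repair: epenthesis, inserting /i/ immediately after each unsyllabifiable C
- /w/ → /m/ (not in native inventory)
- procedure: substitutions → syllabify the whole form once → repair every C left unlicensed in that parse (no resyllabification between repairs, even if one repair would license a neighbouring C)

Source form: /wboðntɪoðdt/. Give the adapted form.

miboðnitɪoðditi

Substitution: /w/ → /m/, giving /mboðntɪoðdt/.
The consonants /m/, /n/, /d/, /t/ cannot be parsed into a legal (C)V(C) syllable (at most one coda consonant is licensed; onsets are limited to one consonant).
Epenthesis after each stranded consonant: /m/ → /mi/, /n/ → /ni/, /d/ → /di/, /t/ → /ti/.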